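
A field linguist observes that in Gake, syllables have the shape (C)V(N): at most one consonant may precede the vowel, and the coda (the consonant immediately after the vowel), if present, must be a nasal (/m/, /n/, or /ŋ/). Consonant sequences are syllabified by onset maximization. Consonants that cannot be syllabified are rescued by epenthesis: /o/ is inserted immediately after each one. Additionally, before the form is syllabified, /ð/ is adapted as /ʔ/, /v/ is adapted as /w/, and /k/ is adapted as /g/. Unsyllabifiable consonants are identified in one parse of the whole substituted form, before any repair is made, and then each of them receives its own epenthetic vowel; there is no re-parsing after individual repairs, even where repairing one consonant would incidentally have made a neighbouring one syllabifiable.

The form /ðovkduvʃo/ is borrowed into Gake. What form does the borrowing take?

ʔowogoduwoʃo

Substitution: /ð/ → /ʔ/, /v/ → /w/, /k/ → /g/, giving /ʔowgduwʃo/.
Syllabifying with onset maximization leaves /w/, /g/, /w/ stranded (only a nasal (/m/, /n/, or /ŋ/) is licensed in coda position; onsets are limited to one consonant).
Inserting the epenthetic vowel yields /w/ → /wo/, /g/ → /go/, /w/ → /wo/.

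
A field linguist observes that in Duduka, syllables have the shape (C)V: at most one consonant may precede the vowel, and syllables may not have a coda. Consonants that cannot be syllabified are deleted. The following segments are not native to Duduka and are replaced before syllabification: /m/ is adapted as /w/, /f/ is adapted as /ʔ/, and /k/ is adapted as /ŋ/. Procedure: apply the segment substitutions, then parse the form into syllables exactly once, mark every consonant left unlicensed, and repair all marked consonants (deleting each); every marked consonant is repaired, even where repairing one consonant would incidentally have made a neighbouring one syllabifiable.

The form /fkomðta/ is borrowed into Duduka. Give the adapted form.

ŋota

Substitution: /f/ → /ʔ/, /k/ → /ŋ/, /m/ → /w/, giving /ʔŋowðta/.
Syllabifying with onset maximization leaves /ʔ/, /w/, /ð/ stranded (no codas are permitted; onsets are limited to one consonant).
Each unlicensed consonant is deleted: /ʔ/, /w/, /ð/.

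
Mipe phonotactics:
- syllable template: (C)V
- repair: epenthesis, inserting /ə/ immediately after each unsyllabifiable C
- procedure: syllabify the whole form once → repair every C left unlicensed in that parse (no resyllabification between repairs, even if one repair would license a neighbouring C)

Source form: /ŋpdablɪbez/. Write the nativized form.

ŋəpədabəlɪbezə

Under (C)V, the unsyllabifiable consonants are /ŋ/, /p/, /b/, /z/ (no codas are permitted; onsets are limited to one consonant).
Inserting the epenthetic vowel yields /ŋ/ → /ŋə/, /p/ → /pə/, /b/ → /bə/, /z/ → /zə/.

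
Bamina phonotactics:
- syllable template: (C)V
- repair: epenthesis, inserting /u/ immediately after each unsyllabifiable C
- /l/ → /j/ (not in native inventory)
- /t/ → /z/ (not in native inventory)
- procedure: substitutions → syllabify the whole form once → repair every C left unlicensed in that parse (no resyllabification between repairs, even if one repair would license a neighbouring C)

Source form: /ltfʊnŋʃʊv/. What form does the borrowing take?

juzufʊnuŋuʃʊvu

Substitution: /l/ → /j/, /t/ → /z/, giving /jzfʊnŋʃʊv/.
Under (C)V, the unsyllabifiable consonants are /j/, /z/, /n/, /ŋ/, /v/ (no codas are permitted; onsets are limited to one consonant).
Each unlicensed consonant becomes the onset of a new syllable: /j/ → /ju/, /z/ → /zu/, /n/ → /nu/, /ŋ/ → /ŋu/, /v/ → /vu/.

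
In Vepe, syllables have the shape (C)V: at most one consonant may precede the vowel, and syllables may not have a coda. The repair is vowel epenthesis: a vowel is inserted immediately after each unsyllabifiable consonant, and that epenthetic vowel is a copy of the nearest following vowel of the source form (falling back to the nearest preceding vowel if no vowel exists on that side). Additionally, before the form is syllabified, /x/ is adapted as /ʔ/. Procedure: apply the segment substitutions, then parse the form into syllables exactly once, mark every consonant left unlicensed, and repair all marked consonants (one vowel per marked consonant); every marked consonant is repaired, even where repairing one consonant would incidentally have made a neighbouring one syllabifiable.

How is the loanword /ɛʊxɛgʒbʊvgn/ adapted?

ɛʊʔɛgʊʒʊbʊvʊgʊnʊ

Substitution: /x/ → /ʔ/, giving /ɛʊʔɛgʒbʊvgn/.
Syllabifying with onset maximization leaves /g/, /ʒ/, /v/, /g/, /n/ stranded (no codas are permitted; onsets are limited to one consonant).
Inserting the epenthetic vowel yields /g/ → /gʊ/, /ʒ/ → /ʒʊ/, /v/ → /vʊ/, /g/ → /gʊ/, /n/ → /nʊ/.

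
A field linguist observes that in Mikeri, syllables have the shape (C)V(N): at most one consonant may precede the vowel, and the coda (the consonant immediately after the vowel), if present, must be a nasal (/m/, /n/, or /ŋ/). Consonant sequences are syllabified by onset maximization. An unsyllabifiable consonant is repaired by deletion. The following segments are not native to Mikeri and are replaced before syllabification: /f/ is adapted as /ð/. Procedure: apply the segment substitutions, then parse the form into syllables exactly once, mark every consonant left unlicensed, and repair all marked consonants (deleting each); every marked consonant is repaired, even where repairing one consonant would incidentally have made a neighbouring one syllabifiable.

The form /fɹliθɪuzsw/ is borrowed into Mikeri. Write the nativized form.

liθɪu

Substitution: /f/ → /ð/, giving /ðɹliθɪuzsw/.
The consonants /ð/, /ɹ/, /z/, /s/, /w/ cannot be parsed into a legal (C)V(N) syllable (only a nasal (/m/, /n/, or /ŋ/) is licensed in coda position; onsets are limited to one consonant).
Deletion applies to /ð/, /ɹ/, /z/, /s/, /w/.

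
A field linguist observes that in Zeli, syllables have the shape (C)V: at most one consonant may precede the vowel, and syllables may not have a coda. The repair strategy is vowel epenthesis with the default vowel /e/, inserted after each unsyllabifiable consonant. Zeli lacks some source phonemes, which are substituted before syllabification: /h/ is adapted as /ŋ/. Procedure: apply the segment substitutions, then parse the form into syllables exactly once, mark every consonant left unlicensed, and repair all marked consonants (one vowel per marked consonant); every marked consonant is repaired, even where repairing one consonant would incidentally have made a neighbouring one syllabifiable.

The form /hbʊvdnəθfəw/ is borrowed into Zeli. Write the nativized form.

Substitution: /h/ → /ŋ/, giving /ŋbʊvdnəθfəw/.
Syllabifying with onset maximization leaves /ŋ/, /v/, /d/, /θ/, /w/ stranded (no codas are permitted; onsets are limited to one consonant).
Epenthesis after each stranded consonant: /ŋ/ → /ŋe/, /v/ → /ve/, /d/ → /de/, /θ/ → /θe/, /w/ → /we/.

ŋebʊvedenəθefəwe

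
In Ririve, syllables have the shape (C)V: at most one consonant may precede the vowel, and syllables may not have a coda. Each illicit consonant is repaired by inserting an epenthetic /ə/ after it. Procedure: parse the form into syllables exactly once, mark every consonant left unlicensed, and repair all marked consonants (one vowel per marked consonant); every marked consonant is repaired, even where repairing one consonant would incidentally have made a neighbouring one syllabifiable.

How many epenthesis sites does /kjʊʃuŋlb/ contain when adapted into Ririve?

4

The unsyllabifiable consonants are /k/, /ŋ/, /l/, /b/; each receives one epenthetic vowel.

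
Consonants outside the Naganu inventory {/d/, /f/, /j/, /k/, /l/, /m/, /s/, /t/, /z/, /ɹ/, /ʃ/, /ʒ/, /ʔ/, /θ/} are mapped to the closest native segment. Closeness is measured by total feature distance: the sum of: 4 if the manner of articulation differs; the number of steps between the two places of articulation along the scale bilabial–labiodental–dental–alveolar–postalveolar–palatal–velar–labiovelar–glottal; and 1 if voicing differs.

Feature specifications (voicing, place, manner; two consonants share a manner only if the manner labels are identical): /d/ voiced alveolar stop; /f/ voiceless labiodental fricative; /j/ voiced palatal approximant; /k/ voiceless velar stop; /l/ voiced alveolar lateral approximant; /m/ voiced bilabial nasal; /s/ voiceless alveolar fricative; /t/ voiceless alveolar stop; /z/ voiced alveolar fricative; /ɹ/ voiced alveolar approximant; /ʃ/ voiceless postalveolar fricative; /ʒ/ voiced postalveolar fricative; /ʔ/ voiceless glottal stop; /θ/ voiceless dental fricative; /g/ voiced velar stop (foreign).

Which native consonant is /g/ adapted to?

k

/k/ is closest: same manner (stop), place distance 0 (velar→velar), voicing differs (+1); total 1. Next closest is /d/ at distance 3.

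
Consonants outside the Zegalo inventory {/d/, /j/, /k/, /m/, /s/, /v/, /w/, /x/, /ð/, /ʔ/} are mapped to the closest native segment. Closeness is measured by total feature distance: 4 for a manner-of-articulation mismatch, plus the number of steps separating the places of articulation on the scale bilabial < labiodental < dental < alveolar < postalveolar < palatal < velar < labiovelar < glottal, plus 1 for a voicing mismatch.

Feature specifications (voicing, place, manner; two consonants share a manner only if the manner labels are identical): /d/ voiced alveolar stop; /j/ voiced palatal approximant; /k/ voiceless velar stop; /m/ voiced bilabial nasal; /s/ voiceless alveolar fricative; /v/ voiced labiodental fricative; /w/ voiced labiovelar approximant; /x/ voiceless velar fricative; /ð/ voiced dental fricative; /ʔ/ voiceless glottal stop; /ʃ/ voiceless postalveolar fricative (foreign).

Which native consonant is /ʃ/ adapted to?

s

/s/ is closest: same manner (fricative), place distance 1 (postalveolar→alveolar), same voicing; total 1. Next closest is /x/ at distance 2.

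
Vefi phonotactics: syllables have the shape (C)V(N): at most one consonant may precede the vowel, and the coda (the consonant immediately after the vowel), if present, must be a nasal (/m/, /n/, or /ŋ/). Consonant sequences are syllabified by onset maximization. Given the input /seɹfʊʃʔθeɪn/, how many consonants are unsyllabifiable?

Under (C)V(N), the unsyllabifiable consonants are /ɹ/, /ʃ/, /ʔ/ (only a nasal (/m/, /n/, or /ŋ/) is licensed in coda position; onsets are limited to one consonant).

3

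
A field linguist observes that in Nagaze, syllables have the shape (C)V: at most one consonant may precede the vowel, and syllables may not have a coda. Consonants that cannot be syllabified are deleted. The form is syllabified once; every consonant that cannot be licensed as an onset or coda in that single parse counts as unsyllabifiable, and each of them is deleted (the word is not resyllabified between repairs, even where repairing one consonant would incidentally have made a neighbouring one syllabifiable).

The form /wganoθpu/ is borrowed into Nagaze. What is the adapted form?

ganopu

The consonants /w/, /θ/ cannot be parsed into a legal (C)V syllable (no codas are permitted; onsets are limited to one consonant).
Each unlicensed consonant is deleted: /w/, /θ/.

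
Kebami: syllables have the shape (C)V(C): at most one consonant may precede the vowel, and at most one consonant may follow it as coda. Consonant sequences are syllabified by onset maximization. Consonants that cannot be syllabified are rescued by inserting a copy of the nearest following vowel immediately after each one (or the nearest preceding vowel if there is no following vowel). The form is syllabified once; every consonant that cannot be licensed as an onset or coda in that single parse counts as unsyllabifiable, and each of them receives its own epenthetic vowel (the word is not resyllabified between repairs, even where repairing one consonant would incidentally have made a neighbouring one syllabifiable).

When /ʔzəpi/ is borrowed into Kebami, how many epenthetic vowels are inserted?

The unsyllabifiable consonants are /ʔ/; each receives one epenthetic vowel.

1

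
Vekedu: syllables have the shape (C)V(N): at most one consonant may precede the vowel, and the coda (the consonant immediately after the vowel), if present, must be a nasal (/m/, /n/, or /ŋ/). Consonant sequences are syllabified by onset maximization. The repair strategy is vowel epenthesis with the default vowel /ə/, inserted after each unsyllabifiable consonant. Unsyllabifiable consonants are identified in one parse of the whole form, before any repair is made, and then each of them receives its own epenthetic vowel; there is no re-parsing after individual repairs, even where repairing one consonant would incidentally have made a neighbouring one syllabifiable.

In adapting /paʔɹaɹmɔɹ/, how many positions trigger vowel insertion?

3

The unsyllabifiable consonants are /ʔ/, /ɹ/, /ɹ/; each receives one epenthetic vowel.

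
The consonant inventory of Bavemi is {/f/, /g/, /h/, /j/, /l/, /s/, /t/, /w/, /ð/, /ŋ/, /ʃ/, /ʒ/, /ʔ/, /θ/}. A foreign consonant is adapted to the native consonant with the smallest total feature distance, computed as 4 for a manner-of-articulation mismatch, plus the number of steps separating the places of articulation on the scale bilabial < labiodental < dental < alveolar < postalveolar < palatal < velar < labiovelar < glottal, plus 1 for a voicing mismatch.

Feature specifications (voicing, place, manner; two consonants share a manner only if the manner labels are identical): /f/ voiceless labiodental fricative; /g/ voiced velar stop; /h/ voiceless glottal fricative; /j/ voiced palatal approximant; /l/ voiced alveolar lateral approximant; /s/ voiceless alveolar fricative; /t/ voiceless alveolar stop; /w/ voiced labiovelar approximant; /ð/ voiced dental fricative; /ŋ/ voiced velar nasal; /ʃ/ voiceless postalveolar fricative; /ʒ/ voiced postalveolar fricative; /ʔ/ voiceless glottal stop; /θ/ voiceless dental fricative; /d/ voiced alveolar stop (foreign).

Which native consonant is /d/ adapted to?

/t/ is closest: same manner (stop), place distance 0 (alveolar→alveolar), voicing differs (+1); total 1. Next closest is /g/ at distance 3.

t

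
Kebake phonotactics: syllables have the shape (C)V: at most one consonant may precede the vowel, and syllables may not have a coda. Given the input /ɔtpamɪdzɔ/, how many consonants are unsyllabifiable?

The consonants /t/, /d/ cannot be parsed into a legal (C)V syllable (no codas are permitted; onsets are limited to one consonant).

2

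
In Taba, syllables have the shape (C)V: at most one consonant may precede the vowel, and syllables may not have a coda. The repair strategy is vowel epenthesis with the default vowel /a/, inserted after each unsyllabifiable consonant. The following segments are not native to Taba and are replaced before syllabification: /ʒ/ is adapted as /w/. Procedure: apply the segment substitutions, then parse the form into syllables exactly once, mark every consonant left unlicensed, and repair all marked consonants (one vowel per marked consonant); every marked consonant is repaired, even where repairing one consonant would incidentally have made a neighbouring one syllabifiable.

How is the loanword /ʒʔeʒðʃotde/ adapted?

waʔewaðaʃotade

Substitution: /ʒ/ → /w/, giving /wʔewðʃotde/.
The consonants /w/, /w/, /ð/, /t/ cannot be parsed into a legal (C)V syllable (no codas are permitted; onsets are limited to one consonant).
Each unlicensed consonant becomes the onset of a new syllable: /w/ → /wa/, /w/ → /wa/, /ð/ → /ða/, /t/ → /ta/.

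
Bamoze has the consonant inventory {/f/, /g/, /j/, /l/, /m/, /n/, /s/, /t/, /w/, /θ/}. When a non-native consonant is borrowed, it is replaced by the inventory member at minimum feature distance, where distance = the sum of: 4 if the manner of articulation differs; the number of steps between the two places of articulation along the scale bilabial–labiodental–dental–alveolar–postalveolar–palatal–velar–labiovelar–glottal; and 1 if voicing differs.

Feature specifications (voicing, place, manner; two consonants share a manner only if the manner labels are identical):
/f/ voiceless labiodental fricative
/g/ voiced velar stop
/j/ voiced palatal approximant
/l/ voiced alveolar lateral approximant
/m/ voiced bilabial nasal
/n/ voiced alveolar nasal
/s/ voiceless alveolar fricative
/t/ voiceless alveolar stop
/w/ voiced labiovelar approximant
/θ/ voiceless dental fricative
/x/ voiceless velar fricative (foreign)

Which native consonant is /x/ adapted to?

/s/ is closest: same manner (fricative), place distance 3 (velar→alveolar), same voicing; total 3. Next closest is /θ/ at distance 4.

s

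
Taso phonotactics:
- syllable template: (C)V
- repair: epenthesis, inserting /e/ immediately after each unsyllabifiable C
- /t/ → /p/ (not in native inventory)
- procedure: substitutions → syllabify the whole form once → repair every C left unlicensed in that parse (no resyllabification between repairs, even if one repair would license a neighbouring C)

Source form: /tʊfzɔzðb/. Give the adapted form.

pʊfezɔzeðebe

Substitution: /t/ → /p/, giving /pʊfzɔzðb/.
The consonants /f/, /z/, /ð/, /b/ cannot be parsed into a legal (C)V syllable (no codas are permitted; onsets are limited to one consonant).
Inserting the epenthetic vowel yields /f/ → /fe/, /z/ → /ze/, /ð/ → /ðe/, /b/ → /be/.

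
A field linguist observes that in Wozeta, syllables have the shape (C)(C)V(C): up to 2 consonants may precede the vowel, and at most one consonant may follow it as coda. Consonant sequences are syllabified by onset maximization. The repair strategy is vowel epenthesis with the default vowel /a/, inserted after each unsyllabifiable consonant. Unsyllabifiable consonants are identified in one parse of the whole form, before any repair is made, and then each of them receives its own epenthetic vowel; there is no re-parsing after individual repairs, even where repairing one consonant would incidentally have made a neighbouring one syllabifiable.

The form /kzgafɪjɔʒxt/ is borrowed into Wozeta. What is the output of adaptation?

Syllabifying with onset maximization leaves /k/, /x/, /t/ stranded (at most one coda consonant is licensed; onsets may contain at most 2 consonants).
Epenthesis after each stranded consonant: /k/ → /ka/, /x/ → /xa/, /t/ → /ta/.

kazgafɪjɔʒxata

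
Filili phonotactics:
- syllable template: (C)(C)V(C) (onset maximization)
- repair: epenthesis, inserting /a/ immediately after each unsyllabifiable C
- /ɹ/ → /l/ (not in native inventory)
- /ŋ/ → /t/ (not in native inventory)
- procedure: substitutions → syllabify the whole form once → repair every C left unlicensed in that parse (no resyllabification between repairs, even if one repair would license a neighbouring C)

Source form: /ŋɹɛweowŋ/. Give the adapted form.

Substitution: /ŋ/ → /t/, /ɹ/ → /l/, giving /tlɛweowt/.
Syllabifying with onset maximization leaves /t/ stranded (at most one coda consonant is licensed; onsets may contain at most 2 consonants).
Inserting the epenthetic vowel yields /t/ → /ta/.

tlɛweowta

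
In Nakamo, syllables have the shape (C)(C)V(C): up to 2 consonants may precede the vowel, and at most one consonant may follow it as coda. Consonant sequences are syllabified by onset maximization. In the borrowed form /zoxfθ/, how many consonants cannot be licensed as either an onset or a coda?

The consonants /f/, /θ/ cannot be parsed into a legal (C)(C)V(C) syllable (at most one coda consonant is licensed; onsets may contain at most 2 consonants).

2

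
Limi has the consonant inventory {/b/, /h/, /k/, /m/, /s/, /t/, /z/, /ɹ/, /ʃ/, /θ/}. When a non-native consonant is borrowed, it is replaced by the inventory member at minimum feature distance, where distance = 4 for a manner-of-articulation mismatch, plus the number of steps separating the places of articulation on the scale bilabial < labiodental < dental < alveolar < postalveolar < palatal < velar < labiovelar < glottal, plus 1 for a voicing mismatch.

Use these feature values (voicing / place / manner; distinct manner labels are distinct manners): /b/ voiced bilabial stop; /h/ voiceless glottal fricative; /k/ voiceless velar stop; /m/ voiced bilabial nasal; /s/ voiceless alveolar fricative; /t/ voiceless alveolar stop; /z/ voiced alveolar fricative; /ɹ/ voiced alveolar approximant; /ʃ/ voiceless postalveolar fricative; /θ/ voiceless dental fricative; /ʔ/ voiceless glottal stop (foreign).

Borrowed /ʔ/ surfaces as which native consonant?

k

/k/ is closest: same manner (stop), place distance 2 (glottal→velar), same voicing; total 2. Next closest is /h/ at distance 4.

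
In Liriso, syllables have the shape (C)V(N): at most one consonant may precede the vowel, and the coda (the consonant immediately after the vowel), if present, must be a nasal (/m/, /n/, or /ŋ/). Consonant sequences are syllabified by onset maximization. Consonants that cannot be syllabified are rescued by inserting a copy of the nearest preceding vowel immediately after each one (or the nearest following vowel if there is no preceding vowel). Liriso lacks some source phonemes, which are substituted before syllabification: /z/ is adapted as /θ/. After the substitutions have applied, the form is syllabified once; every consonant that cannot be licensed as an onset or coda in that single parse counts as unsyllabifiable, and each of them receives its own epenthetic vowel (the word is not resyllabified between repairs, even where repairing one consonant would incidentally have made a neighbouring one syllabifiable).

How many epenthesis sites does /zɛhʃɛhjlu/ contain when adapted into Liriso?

3

After substitution the input is /θɛhʃɛhjlu/.
The unsyllabifiable consonants are /h/, /h/, /j/; each receives one epenthetic vowel.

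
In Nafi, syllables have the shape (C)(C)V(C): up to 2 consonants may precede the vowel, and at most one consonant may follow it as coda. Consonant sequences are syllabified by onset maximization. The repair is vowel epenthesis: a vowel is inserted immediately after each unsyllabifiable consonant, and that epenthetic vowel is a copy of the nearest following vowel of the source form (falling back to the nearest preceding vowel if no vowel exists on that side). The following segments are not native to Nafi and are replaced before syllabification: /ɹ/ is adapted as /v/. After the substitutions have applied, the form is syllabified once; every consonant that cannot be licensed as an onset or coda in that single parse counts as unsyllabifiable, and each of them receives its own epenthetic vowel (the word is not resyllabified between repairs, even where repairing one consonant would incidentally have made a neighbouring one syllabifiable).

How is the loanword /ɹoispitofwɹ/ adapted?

Substitution: /ɹ/ → /v/, giving /voispitofwv/.
The consonants /w/, /v/ cannot be parsed into a legal (C)(C)V(C) syllable (at most one coda consonant is licensed; onsets may contain at most 2 consonants).
Each unlicensed consonant becomes the onset of a new syllable: /w/ → /wo/, /v/ → /vo/.

voispitofwovo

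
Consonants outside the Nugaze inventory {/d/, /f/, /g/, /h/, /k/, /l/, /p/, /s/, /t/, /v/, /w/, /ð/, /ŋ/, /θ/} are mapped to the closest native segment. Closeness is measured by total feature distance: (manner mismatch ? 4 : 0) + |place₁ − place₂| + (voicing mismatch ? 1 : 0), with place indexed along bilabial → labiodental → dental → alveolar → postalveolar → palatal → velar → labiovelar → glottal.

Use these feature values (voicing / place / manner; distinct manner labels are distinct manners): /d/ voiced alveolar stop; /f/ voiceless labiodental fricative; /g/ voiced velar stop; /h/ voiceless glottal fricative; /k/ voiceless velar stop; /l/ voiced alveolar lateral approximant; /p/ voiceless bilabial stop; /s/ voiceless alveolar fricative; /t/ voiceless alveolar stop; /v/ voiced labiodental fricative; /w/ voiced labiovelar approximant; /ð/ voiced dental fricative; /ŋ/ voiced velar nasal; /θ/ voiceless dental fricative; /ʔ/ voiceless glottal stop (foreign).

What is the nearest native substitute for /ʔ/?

/k/ is closest: same manner (stop), place distance 2 (glottal→velar), same voicing; total 2. Next closest is /g/ at distance 3.

k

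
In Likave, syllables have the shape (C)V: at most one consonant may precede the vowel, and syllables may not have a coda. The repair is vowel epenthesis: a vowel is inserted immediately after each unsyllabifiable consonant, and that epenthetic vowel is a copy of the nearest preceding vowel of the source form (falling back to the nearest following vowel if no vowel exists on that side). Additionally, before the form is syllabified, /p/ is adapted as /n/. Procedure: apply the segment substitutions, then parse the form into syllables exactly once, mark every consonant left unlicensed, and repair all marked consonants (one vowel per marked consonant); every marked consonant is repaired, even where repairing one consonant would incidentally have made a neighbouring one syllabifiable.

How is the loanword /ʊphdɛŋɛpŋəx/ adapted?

ʊnʊhʊdɛŋɛnɛŋəxə

Substitution: /p/ → /n/, giving /ʊnhdɛŋɛnŋəx/.
Under (C)V, the unsyllabifiable consonants are /n/, /h/, /n/, /x/ (no codas are permitted; onsets are limited to one consonant).
Epenthesis after each stranded consonant: /n/ → /nʊ/, /h/ → /hʊ/, /n/ → /nɛ/, /x/ → /xə/.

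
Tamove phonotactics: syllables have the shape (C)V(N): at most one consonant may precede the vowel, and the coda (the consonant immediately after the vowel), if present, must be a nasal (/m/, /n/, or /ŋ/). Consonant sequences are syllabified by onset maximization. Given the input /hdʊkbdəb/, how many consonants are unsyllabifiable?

Syllabifying with onset maximization leaves /h/, /k/, /b/, /b/ stranded (only a nasal (/m/, /n/, or /ŋ/) is licensed in coda position; onsets are limited to one consonant).

4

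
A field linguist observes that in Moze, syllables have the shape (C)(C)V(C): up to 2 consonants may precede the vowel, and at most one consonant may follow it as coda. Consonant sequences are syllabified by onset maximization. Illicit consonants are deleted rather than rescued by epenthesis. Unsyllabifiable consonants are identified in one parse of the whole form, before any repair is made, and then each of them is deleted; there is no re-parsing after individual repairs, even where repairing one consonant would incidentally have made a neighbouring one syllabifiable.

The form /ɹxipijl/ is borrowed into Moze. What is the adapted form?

ɹxipij

Under (C)(C)V(C), the unsyllabifiable consonants are /l/ (at most one coda consonant is licensed; onsets may contain at most 2 consonants).
Deletion applies to /l/.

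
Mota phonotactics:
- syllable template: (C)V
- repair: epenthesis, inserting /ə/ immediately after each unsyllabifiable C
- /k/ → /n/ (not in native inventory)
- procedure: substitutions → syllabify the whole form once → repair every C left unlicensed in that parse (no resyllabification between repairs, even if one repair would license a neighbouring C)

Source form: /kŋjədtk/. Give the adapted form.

nəŋəjədətənə

Substitution: /k/ → /n/, giving /nŋjədtn/.
Under (C)V, the unsyllabifiable consonants are /n/, /ŋ/, /d/, /t/, /n/ (no codas are permitted; onsets are limited to one consonant).
Each unlicensed consonant becomes the onset of a new syllable: /n/ → /nə/, /ŋ/ → /ŋə/, /d/ → /də/, /t/ → /tə/, /n/ → /nə/.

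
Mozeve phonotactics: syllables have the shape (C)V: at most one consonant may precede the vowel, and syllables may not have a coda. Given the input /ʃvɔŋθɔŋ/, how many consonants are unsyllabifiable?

3

Syllabifying with onset maximization leaves /ʃ/, /ŋ/, /ŋ/ stranded (no codas are permitted; onsets are limited to one consonant).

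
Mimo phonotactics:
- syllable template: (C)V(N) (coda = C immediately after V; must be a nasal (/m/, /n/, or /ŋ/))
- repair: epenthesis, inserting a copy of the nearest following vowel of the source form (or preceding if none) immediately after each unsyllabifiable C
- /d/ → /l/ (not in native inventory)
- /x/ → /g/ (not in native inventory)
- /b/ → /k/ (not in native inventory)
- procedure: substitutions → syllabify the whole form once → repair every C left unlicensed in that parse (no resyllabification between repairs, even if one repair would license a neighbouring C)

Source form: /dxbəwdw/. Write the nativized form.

ləgəkəwələwə

Substitution: /d/ → /l/, /x/ → /g/, /b/ → /k/, giving /lgkəwlw/.
Syllabifying with onset maximization leaves /l/, /g/, /w/, /l/, /w/ stranded (only a nasal (/m/, /n/, or /ŋ/) is licensed in coda position; onsets are limited to one consonant).
Inserting the epenthetic vowel yields /l/ → /lə/, /g/ → /gə/, /w/ → /wə/, /l/ → /lə/, /w/ → /wə/.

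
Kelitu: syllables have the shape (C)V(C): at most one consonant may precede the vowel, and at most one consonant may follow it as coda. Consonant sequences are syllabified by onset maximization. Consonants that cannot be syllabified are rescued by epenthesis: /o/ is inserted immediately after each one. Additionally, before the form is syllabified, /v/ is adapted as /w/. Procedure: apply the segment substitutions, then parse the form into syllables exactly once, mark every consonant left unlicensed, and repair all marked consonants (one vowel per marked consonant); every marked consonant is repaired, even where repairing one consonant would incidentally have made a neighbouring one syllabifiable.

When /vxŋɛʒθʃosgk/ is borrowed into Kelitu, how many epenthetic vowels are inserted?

After substitution the input is /wxŋɛʒθʃosgk/.
The unsyllabifiable consonants are /w/, /x/, /θ/, /g/, /k/; each receives one epenthetic vowel.

5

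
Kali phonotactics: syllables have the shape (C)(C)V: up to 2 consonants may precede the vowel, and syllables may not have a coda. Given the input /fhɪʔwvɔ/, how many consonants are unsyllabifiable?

1

Syllabifying with onset maximization leaves /ʔ/ stranded (no codas are permitted; onsets may contain at most 2 consonants).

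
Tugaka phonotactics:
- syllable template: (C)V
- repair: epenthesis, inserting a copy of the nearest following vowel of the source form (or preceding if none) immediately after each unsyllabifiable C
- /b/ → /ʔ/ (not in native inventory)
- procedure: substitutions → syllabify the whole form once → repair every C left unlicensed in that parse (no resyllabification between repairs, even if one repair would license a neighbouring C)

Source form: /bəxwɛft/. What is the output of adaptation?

ʔəxɛwɛfɛtɛ

Substitution: /b/ → /ʔ/, giving /ʔəxwɛft/.
Under (C)V, the unsyllabifiable consonants are /x/, /f/, /t/ (no codas are permitted; onsets are limited to one consonant).
Inserting the epenthetic vowel yields /x/ → /xɛ/, /f/ → /fɛ/, /t/ → /tɛ/.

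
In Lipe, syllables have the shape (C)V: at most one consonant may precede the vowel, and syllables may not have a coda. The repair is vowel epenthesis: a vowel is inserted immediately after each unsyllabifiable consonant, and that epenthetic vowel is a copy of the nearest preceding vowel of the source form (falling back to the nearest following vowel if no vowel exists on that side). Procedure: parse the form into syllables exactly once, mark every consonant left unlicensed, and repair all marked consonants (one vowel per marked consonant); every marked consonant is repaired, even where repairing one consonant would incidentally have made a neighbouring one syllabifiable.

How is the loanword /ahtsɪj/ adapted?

Under (C)V, the unsyllabifiable consonants are /h/, /t/, /j/ (no codas are permitted; onsets are limited to one consonant).
Inserting the epenthetic vowel yields /h/ → /ha/, /t/ → /ta/, /j/ → /jɪ/.

ahatasɪjɪ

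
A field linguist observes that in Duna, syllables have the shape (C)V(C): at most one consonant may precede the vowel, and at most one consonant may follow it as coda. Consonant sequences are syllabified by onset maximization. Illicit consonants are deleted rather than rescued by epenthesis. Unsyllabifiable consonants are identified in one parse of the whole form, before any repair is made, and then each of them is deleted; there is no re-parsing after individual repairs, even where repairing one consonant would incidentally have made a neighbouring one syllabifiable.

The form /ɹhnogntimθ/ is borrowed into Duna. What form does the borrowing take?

Under (C)V(C), the unsyllabifiable consonants are /ɹ/, /h/, /n/, /θ/ (at most one coda consonant is licensed; onsets are limited to one consonant).
Deleting the stranded consonants removes /ɹ/, /h/, /n/, /θ/.

nogtim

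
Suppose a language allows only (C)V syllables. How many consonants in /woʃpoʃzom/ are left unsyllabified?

Syllabifying with onset maximization leaves /ʃ/, /ʃ/, /m/ stranded (no codas are permitted; onsets are limited to one consonant).

3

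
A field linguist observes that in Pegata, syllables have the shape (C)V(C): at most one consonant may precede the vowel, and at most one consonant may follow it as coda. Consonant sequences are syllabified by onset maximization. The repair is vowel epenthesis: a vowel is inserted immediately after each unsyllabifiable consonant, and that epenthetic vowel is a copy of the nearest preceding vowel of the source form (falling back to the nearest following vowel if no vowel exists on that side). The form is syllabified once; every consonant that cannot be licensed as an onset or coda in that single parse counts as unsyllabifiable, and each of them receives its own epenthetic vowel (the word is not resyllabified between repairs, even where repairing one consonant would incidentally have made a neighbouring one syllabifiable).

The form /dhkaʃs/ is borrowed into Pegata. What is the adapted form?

Syllabifying with onset maximization leaves /d/, /h/, /s/ stranded (at most one coda consonant is licensed; onsets are limited to one consonant).
Inserting the epenthetic vowel yields /d/ → /da/, /h/ → /ha/, /s/ → /sa/.

dahakaʃsa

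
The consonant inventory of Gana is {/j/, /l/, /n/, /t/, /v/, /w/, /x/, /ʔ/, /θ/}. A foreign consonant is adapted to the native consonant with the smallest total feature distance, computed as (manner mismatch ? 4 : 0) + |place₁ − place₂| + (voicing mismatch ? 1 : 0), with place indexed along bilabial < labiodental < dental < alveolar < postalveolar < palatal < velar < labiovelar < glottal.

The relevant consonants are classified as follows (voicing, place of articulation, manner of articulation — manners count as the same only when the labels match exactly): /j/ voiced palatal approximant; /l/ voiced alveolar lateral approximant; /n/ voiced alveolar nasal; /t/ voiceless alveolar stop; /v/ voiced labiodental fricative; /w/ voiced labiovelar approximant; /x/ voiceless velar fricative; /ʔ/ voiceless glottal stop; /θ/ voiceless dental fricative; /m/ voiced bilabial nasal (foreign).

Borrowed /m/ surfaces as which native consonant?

/n/ is closest: same manner (nasal), place distance 3 (bilabial→alveolar), same voicing; total 3. Next closest is /v/ at distance 5.

n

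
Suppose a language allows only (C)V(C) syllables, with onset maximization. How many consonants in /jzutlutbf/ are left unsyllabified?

Under (C)V(C), the unsyllabifiable consonants are /j/, /b/, /f/ (at most one coda consonant is licensed; onsets are limited to one consonant).

3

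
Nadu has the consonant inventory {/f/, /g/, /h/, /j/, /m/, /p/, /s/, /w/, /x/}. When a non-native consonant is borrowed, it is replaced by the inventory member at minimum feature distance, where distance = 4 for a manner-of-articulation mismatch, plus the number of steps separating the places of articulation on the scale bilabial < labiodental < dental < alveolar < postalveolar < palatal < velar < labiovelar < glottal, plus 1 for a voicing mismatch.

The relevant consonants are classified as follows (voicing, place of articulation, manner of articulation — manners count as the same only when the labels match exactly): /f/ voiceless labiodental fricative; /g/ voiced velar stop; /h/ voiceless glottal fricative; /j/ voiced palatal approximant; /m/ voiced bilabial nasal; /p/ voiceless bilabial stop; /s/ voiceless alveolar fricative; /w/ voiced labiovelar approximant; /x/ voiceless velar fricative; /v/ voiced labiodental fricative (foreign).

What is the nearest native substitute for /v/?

f

/f/ is closest: same manner (fricative), place distance 0 (labiodental→labiodental), voicing differs (+1); total 1. Next closest is /s/ at distance 3.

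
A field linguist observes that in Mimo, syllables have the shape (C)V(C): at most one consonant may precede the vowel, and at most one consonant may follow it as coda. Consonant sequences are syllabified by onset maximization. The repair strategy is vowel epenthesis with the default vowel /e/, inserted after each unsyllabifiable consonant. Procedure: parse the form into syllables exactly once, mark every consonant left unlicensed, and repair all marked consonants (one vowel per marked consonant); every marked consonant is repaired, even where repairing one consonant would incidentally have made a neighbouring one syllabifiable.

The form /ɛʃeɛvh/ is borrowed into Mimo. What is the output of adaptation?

Syllabifying with onset maximization leaves /h/ stranded (at most one coda consonant is licensed; onsets are limited to one consonant).
Each unlicensed consonant becomes the onset of a new syllable: /h/ → /he/.

ɛʃeɛvhe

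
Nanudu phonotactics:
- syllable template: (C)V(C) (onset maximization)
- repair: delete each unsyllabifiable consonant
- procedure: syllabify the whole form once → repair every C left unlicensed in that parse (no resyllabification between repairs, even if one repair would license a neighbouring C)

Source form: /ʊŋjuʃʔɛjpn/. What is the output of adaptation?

Syllabifying with onset maximization leaves /p/, /n/ stranded (at most one coda consonant is licensed; onsets are limited to one consonant).
Deleting the stranded consonants removes /p/, /n/.

ʊŋjuʃʔɛj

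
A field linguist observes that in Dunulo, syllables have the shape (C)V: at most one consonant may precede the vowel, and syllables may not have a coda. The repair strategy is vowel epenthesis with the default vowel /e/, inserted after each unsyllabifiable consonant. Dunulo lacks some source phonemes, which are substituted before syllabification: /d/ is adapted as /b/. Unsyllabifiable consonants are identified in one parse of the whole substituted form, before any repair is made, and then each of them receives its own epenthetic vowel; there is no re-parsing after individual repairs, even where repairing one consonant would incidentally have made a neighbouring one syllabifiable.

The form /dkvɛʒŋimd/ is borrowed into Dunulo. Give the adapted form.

Substitution: /d/ → /b/, giving /bkvɛʒŋimb/.
Under (C)V, the unsyllabifiable consonants are /b/, /k/, /ʒ/, /m/, /b/ (no codas are permitted; onsets are limited to one consonant).
Inserting the epenthetic vowel yields /b/ → /be/, /k/ → /ke/, /ʒ/ → /ʒe/, /m/ → /me/, /b/ → /be/.

bekevɛʒeŋimebe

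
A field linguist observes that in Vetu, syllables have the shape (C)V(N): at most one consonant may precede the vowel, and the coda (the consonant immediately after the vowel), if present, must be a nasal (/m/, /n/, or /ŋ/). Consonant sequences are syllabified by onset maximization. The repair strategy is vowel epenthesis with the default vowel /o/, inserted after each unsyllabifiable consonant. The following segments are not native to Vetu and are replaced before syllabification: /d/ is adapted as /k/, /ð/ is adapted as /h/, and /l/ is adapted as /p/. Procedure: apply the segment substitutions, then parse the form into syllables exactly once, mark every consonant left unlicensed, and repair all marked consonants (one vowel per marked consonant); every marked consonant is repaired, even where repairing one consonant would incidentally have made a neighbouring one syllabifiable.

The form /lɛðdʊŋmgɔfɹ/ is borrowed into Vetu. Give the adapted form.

Substitution: /l/ → /p/, /ð/ → /h/, /d/ → /k/, giving /pɛhkʊŋmgɔfɹ/.
The consonants /h/, /m/, /f/, /ɹ/ cannot be parsed into a legal (C)V(N) syllable (only a nasal (/m/, /n/, or /ŋ/) is licensed in coda position; onsets are limited to one consonant).
Epenthesis after each stranded consonant: /h/ → /ho/, /m/ → /mo/, /f/ → /fo/, /ɹ/ → /ɹo/.

pɛhokʊŋmogɔfoɹo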